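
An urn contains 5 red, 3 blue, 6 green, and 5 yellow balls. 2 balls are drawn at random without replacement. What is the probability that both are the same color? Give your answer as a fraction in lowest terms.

2/9

There are C(19,2) = 171 ways to draw 2 balls.
All same color: C(5,2) + C(3,2) + C(6,2) + C(5,2) = 10 + 3 + 15 + 10 = 38.
Probability = 38/171 = 2/9.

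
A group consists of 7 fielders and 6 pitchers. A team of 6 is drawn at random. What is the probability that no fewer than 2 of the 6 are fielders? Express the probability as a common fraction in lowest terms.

Total selections: C(13,6) = 1716.
Count the complement (fewer than 2 fielders): C(7,0)·C(6,6) + C(7,1)·C(6,5) = 1 + 42 = 43.
Probability = 1 − 43/1716 = 1673/1716.

1673/1716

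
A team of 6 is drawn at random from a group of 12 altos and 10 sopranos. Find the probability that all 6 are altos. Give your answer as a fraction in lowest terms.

4/323

There are C(22,6) = 74613 possible selections.
Selections with all altos: C(12,6) = 924.
Probability = 924/74613 = 4/323.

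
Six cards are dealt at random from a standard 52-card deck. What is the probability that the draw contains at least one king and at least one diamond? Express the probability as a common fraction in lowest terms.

6772177/20358520

There are C(52,6) = 20358520 possible draws.
By inclusion-exclusion on the complements, draws missing all kings or all diamonds: C(48,6) + C(39,6) − C(36,6) = 12271512 + 3262623 − 1947792 = 13586343.
So draws with at least one of each: 20358520 − 13586343 = 6772177, probability 6772177/20358520.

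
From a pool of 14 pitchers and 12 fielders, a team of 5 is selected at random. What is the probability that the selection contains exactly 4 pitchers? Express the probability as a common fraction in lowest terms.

21/115

Total number of selections: C(26,5) = 65780.
Selections with exactly 4 pitchers: choose 4 of the 14 pitchers and 1 of the 12 fielders, C(14,4)·C(12,1) = 1001·12 = 12012.
Probability = 12012/65780 = 21/115.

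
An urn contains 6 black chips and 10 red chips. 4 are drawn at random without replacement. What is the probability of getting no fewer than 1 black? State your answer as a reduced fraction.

23/26

Total selections: C(16,4) = 1820.
The complement is all 4 are red: C(10,4) = 210.
Probability = 1 − 210/1820 = 1610/1820 = 23/26.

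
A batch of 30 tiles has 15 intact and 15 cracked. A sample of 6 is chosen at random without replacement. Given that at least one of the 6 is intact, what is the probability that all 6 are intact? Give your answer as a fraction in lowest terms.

Work in counts. Selections with at least one intact: C(30,6) − C(15,6) = 593775 − 5005 = 588770.
Of those, selections where all 6 are intact: C(15,6) = 5005.
Conditional probability = 5005/588770 = 11/1294.

11/1294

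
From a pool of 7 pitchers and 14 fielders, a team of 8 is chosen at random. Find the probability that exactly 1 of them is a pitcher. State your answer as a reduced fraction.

572/4845

Total number of selections: C(21,8) = 203490.
Selections with exactly 1 pitcher: choose 1 of the 7 pitchers and 7 of the 14 fielders, C(7,1)·C(14,7) = 7·3432 = 24024.
Probability = 24024/203490 = 572/4845.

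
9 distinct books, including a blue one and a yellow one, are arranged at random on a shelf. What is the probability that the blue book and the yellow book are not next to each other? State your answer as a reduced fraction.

There are 9! = 362880 arrangements.
Arrangements with the blue book and the yellow book adjacent: 2·8! = 80640.
So not adjacent: 362880 − 80640 = 282240, probability 282240/362880 = 7/9.

7/9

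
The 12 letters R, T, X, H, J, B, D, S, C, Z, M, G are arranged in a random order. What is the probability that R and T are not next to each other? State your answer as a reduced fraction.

There are 12! = 479001600 arrangements.
Arrangements with R and T adjacent: 2·11! = 79833600.
So not adjacent: 479001600 − 79833600 = 399168000, probability 399168000/479001600 = 5/6.

5/6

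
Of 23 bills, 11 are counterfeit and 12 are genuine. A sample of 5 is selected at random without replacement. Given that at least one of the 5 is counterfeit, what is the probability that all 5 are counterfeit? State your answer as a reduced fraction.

Work in counts. Selections with at least one counterfeit: C(23,5) − C(12,5) = 33649 − 792 = 32857.
Of those, selections where all 5 are counterfeit: C(11,5) = 462.
Conditional probability = 462/32857 = 42/2987.

42/2987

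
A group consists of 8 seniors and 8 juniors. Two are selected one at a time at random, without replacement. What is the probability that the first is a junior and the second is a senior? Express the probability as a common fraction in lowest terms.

4/15

Multiply the conditional probabilities at each draw: 8/16 · 8/15 = 64/240 = 4/15.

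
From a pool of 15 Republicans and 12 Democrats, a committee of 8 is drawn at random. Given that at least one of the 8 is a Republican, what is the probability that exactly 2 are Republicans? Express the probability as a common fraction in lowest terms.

Work in counts. Selections with at least one Republican: C(27,8) − C(12,8) = 2220075 − 495 = 2219580.
Of those, selections where exactly 2 are Republicans: C(15,2)·C(12,6) = 105·924 = 97020.
Conditional probability = 97020/2219580 = 49/1121.

49/1121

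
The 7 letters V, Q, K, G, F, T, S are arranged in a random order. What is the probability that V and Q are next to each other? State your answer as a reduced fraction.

2/7

There are 7! = 5040 arrangements.
Treat V and Q as a block: 6! arrangements of the blocks × 2 orders within the block = 2·720 = 1440.
Probability = 1440/5040 = 2/7.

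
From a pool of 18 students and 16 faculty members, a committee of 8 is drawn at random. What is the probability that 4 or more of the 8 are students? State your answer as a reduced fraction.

There are C(34,8) = 18156204 ways to choose the 8.
Count the complement (fewer than 4 students): C(18,0)·C(16,8) + C(18,1)·C(16,7) + C(18,2)·C(16,6) + C(18,3)·C(16,5) = 12870 + 205920 + 1225224 + 3564288 = 5008302.
Probability = 1 − 5008302/18156204 = 13147902/18156204 = 42967/59334.

42967/59334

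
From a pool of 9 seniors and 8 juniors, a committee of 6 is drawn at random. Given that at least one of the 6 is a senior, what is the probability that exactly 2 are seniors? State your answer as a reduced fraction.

10/49

Work in counts. Selections with at least one senior: C(17,6) − C(8,6) = 12376 − 28 = 12348.
Of those, selections where exactly 2 are seniors: C(9,2)·C(8,4) = 36·70 = 2520.
Conditional probability = 2520/12348 = 10/49.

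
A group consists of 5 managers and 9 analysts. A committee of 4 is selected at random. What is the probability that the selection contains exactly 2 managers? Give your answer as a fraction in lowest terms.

Total number of selections: C(14,4) = 1001.
Selections with exactly 2 managers: choose 2 of the 5 managers and 2 of the 9 analysts, C(5,2)·C(9,2) = 10·36 = 360.
Probability = 360/1001.

360/1001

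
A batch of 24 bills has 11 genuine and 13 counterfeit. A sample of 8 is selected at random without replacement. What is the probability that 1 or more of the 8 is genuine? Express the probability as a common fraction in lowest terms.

7416/7429

Total selections: C(24,8) = 735471.
Favorable selections (1 or more genuine): C(11,1)·C(13,7) + C(11,2)·C(13,6) + C(11,3)·C(13,5) + C(11,4)·C(13,4) + C(11,5)·C(13,3) + C(11,6)·C(13,2) + C(11,7)·C(13,1) + C(11,8)·C(13,0) = 18876 + 94380 + 212355 + 235950 + 132132 + 36036 + 4290 + 165 = 734184.
Probability = 734184/735471 = 7416/7429.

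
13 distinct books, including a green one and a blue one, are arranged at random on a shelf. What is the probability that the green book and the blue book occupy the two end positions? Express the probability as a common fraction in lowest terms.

There are 13! = 6227020800 arrangements.
Place the green book and the blue book at the ends in 2 ways, arrange the remaining 11 in 11! = 39916800 ways: 2·39916800 = 79833600.
Probability = 79833600/6227020800 = 1/78.

1/78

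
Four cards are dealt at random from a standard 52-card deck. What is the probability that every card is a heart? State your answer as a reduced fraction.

11/4165

There are C(52,4) = 270725 possible 4-card hands.
Hands that are all hearts: C(13,4) = 715.
Probability = 715/270725 = 11/4165.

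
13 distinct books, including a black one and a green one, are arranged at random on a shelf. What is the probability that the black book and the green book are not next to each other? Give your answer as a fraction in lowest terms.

11/13

There are 13! = 6227020800 arrangements.
Arrangements with the black book and the green book adjacent: 2·12! = 958003200.
So not adjacent: 6227020800 − 958003200 = 5269017600, probability 5269017600/6227020800 = 11/13.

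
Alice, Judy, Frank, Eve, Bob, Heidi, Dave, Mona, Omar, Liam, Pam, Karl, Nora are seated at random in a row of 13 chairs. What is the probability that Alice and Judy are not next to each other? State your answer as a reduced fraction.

11/13

There are 13! = 6227020800 arrangements.
Arrangements with Alice and Judy adjacent: 2·12! = 958003200.
So not adjacent: 6227020800 − 958003200 = 5269017600, probability 5269017600/6227020800 = 11/13.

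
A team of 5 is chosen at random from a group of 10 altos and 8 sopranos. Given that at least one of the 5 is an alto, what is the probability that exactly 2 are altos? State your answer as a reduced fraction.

45/152

Work in counts. Selections with at least one alto: C(18,5) − C(8,5) = 8568 − 56 = 8512.
Of those, selections where exactly 2 are altos: C(10,2)·C(8,3) = 45·56 = 2520.
Conditional probability = 2520/8512 = 45/152.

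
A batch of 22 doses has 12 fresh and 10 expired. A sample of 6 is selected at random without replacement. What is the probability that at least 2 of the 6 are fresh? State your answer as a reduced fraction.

Total selections: C(22,6) = 74613.
Favorable selections (at least 2 fresh): C(12,2)·C(10,4) + C(12,3)·C(10,3) + C(12,4)·C(10,2) + C(12,5)·C(10,1) + C(12,6)·C(10,0) = 13860 + 26400 + 22275 + 7920 + 924 = 71379.
Probability = 71379/74613 = 309/323.

309/323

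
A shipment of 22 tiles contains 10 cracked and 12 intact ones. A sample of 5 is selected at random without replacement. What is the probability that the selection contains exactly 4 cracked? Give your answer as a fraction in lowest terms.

The sample space is all 5-subsets of the 22: C(22,5) = 26334.
Selections with exactly 4 cracked: choose 4 of the 10 cracked and 1 of the 12 intact, C(10,4)·C(12,1) = 210·12 = 2520.
Probability = 2520/26334 = 20/209.

20/209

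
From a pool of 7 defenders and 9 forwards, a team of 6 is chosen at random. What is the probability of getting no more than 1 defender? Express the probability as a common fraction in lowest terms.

69/572

There are C(16,6) = 8008 ways to choose the 6.
Favorable selections (no more than 1 defender): C(7,0)·C(9,6) + C(7,1)·C(9,5) = 84 + 882 = 966.
Probability = 966/8008 = 69/572.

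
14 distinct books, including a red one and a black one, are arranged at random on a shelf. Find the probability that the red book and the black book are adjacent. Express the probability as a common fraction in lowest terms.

There are 14! = 87178291200 arrangements.
Treat the red book and the black book as a block: 13! arrangements of the blocks × 2 orders within the block = 2·6227020800 = 12454041600.
Probability = 12454041600/87178291200 = 1/7.

1/7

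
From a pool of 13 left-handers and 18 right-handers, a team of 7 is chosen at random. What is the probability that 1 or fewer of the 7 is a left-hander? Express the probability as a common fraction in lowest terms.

Total selections: C(31,7) = 2629575.
Favorable selections (1 or fewer left-hander): C(13,0)·C(18,7) + C(13,1)·C(18,6) = 31824 + 241332 = 273156.
Probability = 273156/2629575 = 7004/67425.

7004/67425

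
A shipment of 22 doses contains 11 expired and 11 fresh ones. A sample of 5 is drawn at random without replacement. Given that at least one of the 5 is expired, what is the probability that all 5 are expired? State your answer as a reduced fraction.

1/56

Work in counts. Selections with at least one expired: C(22,5) − C(11,5) = 26334 − 462 = 25872.
Of those, selections where all 5 are expired: C(11,5) = 462.
Conditional probability = 462/25872 = 1/56.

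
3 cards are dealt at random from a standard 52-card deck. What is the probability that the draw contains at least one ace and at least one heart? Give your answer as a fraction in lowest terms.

There are C(52,3) = 22100 possible draws.
By inclusion-exclusion on the complements, draws missing all aces or all hearts: C(48,3) + C(39,3) − C(36,3) = 17296 + 9139 − 7140 = 19295.
So draws with at least one of each: 22100 − 19295 = 2805, probability 2805/22100 = 33/260.

33/260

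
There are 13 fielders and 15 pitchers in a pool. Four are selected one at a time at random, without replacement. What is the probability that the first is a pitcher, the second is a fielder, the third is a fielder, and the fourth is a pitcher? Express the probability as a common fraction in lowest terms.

1/15

Multiply the conditional probabilities at each draw: 15/28 · 13/27 · 12/26 · 14/25 = 32760/491400 = 1/15.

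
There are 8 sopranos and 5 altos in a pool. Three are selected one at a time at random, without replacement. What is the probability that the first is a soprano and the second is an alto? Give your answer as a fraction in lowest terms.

Multiply the conditional probabilities at each draw: 8/13 · 5/12 = 40/156 = 10/39.

10/39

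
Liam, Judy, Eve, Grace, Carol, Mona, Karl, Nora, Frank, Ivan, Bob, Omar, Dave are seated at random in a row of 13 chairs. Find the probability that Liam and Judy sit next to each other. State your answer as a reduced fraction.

There are 13! = 6227020800 arrangements.
Treat Liam and Judy as a block: 12! arrangements of the blocks × 2 orders within the block = 2·479001600 = 958003200.
Probability = 958003200/6227020800 = 2/13.

2/13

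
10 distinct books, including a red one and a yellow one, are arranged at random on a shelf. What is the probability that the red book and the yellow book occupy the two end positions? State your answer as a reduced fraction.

1/45

There are 10! = 3628800 arrangements.
Place the red book and the yellow book at the ends in 2 ways, arrange the remaining 8 in 8! = 40320 ways: 2·40320 = 80640.
Probability = 80640/3628800 = 1/45.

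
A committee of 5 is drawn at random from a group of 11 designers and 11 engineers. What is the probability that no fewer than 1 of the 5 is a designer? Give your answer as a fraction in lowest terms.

56/57

Total selections: C(22,5) = 26334.
Favorable selections (no fewer than 1 designer): C(11,1)·C(11,4) + C(11,2)·C(11,3) + C(11,3)·C(11,2) + C(11,4)·C(11,1) + C(11,5)·C(11,0) = 3630 + 9075 + 9075 + 3630 + 462 = 25872.
Probability = 25872/26334 = 56/57.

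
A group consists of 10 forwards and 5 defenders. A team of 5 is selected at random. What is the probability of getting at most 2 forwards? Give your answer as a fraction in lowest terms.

167/1001

There are C(15,5) = 3003 ways to choose the 5.
Favorable selections (at most 2 forwards): C(10,0)·C(5,5) + C(10,1)·C(5,4) + C(10,2)·C(5,3) = 1 + 50 + 450 = 501.
Probability = 501/3003 = 167/1001.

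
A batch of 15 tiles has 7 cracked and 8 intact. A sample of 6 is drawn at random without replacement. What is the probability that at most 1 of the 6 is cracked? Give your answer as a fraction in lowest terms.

There are C(15,6) = 5005 ways to choose the 6.
Favorable selections (at most 1 cracked): C(7,0)·C(8,6) + C(7,1)·C(8,5) = 28 + 392 = 420.
Probability = 420/5005 = 12/143.

12/143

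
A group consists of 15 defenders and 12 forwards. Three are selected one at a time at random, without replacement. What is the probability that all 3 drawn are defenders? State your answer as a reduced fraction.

7/45

Multiply the conditional probabilities at each draw: 15/27 · 14/26 · 13/25 = 2730/17550 = 7/45.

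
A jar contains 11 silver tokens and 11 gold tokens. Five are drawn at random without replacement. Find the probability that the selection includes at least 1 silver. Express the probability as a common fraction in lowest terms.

56/57

Total selections: C(22,5) = 26334.
The complement is all 5 are gold: C(11,5) = 462.
Probability = 1 − 462/26334 = 25872/26334 = 56/57.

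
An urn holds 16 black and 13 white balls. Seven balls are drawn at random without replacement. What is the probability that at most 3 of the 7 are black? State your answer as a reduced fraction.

There are C(29,7) = 1560780 ways to choose the 7.
Favorable selections (at most 3 black): C(16,0)·C(13,7) + C(16,1)·C(13,6) + C(16,2)·C(13,5) + C(16,3)·C(13,4) = 1716 + 27456 + 154440 + 400400 = 584012.
Probability = 584012/1560780 = 11231/30015.

11231/30015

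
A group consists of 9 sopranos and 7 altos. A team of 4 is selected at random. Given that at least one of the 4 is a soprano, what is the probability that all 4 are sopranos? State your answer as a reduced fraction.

Work in counts. Selections with at least one soprano: C(16,4) − C(7,4) = 1820 − 35 = 1785.
Of those, selections where all 4 are sopranos: C(9,4) = 126.
Conditional probability = 126/1785 = 6/85.

6/85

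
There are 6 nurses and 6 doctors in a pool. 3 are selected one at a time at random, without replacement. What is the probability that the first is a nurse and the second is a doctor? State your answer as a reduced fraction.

Multiply the conditional probabilities at each draw: 6/12 · 6/11 = 36/132 = 3/11.

3/11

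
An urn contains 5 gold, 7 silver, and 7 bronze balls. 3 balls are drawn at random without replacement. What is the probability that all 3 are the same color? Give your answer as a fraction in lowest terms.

There are C(19,3) = 969 ways to draw 3 balls.
All same color: C(5,3) + C(7,3) + C(7,3) = 10 + 35 + 35 = 80.
Probability = 80/969.

80/969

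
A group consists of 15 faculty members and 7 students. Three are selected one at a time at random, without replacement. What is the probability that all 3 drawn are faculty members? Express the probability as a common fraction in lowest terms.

Multiply the conditional probabilities at each draw: 15/22 · 14/21 · 13/20 = 2730/9240 = 13/44.

13/44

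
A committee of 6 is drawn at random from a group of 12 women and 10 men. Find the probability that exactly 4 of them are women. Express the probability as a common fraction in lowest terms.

Total number of selections: C(22,6) = 74613.
Selections with exactly 4 women: choose 4 of the 12 women and 2 of the 10 men, C(12,4)·C(10,2) = 495·45 = 22275.
Probability = 22275/74613 = 675/2261.

675/2261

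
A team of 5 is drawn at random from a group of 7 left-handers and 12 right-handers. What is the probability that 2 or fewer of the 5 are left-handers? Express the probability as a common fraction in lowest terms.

2959/3876

There are C(19,5) = 11628 ways to choose the 5.
Favorable selections (2 or fewer left-handers): C(7,0)·C(12,5) + C(7,1)·C(12,4) + C(7,2)·C(12,3) = 792 + 3465 + 4620 = 8877.
Probability = 8877/11628 = 2959/3876.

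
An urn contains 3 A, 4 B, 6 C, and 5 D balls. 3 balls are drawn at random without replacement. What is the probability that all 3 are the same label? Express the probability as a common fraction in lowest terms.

35/816

There are C(18,3) = 816 ways to draw 3 balls.
All same label: C(3,3) + C(4,3) + C(6,3) + C(5,3) = 1 + 4 + 20 + 10 = 35.
Probability = 35/816.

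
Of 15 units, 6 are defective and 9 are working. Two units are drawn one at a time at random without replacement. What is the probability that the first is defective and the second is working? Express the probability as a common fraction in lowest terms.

Multiply the conditional probabilities at each draw: 6/15 · 9/14 = 54/210 = 9/35.

9/35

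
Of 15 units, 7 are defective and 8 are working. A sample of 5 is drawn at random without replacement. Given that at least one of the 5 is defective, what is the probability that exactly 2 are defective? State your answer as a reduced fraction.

Work in counts. Selections with at least one defective: C(15,5) − C(8,5) = 3003 − 56 = 2947.
Of those, selections where exactly 2 are defective: C(7,2)·C(8,3) = 21·56 = 1176.
Conditional probability = 1176/2947 = 168/421.

168/421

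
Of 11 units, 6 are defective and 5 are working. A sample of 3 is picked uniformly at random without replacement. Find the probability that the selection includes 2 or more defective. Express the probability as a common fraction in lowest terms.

19/33

Total selections: C(11,3) = 165.
Favorable selections (2 or more defective): C(6,2)·C(5,1) + C(6,3)·C(5,0) = 75 + 20 = 95.
Probability = 95/165 = 19/33.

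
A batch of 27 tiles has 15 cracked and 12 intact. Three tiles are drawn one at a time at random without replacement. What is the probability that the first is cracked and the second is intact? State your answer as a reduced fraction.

Multiply the conditional probabilities at each draw: 15/27 · 12/26 = 180/702 = 10/39.

10/39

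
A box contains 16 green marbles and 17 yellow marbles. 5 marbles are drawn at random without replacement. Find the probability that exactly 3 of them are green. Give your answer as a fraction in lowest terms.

9520/29667

Total number of selections: C(33,5) = 237336.
Selections with exactly 3 green: choose 3 of the 16 green and 2 of the 17 yellow, C(16,3)·C(17,2) = 560·136 = 76160.
Probability = 76160/237336 = 9520/29667.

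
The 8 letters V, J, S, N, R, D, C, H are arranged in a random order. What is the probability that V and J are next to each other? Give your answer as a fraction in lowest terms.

1/4

There are 8! = 40320 arrangements.
Treat V and J as a block: 7! arrangements of the blocks × 2 orders within the block = 2·5040 = 10080.
Probability = 10080/40320 = 1/4.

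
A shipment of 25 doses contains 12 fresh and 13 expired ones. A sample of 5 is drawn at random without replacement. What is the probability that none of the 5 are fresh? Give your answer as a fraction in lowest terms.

39/1610

There are C(25,5) = 53130 possible selections.
Selections with no fresh (all expired): C(13,5) = 1287.
Probability = 1287/53130 = 39/1610.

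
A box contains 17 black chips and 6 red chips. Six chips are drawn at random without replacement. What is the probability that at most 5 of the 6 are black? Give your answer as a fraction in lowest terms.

12653/14421

There are C(23,6) = 100947 ways to choose the 6.
Favorable selections (at most 5 black): C(17,0)·C(6,6) + C(17,1)·C(6,5) + C(17,2)·C(6,4) + C(17,3)·C(6,3) + C(17,4)·C(6,2) + C(17,5)·C(6,1) = 1 + 102 + 2040 + 13600 + 35700 + 37128 = 88571.
Probability = 88571/100947 = 12653/14421.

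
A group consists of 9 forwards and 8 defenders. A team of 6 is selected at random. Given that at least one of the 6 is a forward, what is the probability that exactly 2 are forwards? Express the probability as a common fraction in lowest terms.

Work in counts. Selections with at least one forward: C(17,6) − C(8,6) = 12376 − 28 = 12348.
Of those, selections where exactly 2 are forwards: C(9,2)·C(8,4) = 36·70 = 2520.
Conditional probability = 2520/12348 = 10/49.

10/49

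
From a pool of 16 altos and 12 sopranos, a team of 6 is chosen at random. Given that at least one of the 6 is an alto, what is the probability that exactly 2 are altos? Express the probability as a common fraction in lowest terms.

Work in counts. Selections with at least one alto: C(28,6) − C(12,6) = 376740 − 924 = 375816.
Of those, selections where exactly 2 are altos: C(16,2)·C(12,4) = 120·495 = 59400.
Conditional probability = 59400/375816 = 2475/15659.

2475/15659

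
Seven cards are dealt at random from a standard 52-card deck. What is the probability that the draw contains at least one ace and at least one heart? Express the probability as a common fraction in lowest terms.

There are C(52,7) = 133784560 possible draws.
By inclusion-exclusion on the complements, draws missing all aces or all hearts: C(48,7) + C(39,7) − C(36,7) = 73629072 + 15380937 − 8347680 = 80662329.
So draws with at least one of each: 133784560 − 80662329 = 53122231, probability 53122231/133784560.

53122231/133784560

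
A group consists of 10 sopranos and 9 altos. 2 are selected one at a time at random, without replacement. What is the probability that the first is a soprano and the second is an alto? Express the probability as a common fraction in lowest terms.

5/19

Multiply the conditional probabilities at each draw: 10/19 · 9/18 = 90/342 = 5/19.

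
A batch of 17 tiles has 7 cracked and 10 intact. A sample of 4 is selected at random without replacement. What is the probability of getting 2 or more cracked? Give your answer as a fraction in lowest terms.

19/34

Total selections: C(17,4) = 2380.
Count the complement (fewer than 2 cracked): C(7,0)·C(10,4) + C(7,1)·C(10,3) = 210 + 840 = 1050.
Probability = 1 − 1050/2380 = 1330/2380 = 19/34.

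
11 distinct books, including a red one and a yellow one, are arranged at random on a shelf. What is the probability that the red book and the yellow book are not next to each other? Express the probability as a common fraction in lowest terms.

9/11

There are 11! = 39916800 arrangements.
Arrangements with the red book and the yellow book adjacent: 2·10! = 7257600.
So not adjacent: 39916800 − 7257600 = 32659200, probability 32659200/39916800 = 9/11.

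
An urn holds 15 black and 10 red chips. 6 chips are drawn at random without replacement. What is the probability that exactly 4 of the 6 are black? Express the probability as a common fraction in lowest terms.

The sample space is all 6-subsets of the 25: C(25,6) = 177100.
Selections with exactly 4 black: choose 4 of the 15 black and 2 of the 10 red, C(15,4)·C(10,2) = 1365·45 = 61425.
Probability = 61425/177100 = 351/1012.

351/1012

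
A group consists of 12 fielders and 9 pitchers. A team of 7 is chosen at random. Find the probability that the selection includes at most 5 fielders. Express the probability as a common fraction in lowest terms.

Total selections: C(21,7) = 116280.
Favorable selections (at most 5 fielders): C(12,0)·C(9,7) + C(12,1)·C(9,6) + C(12,2)·C(9,5) + C(12,3)·C(9,4) + C(12,4)·C(9,3) + C(12,5)·C(9,2) = 36 + 1008 + 8316 + 27720 + 41580 + 28512 = 107172.
Probability = 107172/116280 = 2977/3230.

2977/3230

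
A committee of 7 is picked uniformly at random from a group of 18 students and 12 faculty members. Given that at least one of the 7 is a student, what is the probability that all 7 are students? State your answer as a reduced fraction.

221/14132

Work in counts. Selections with at least one student: C(30,7) − C(12,7) = 2035800 − 792 = 2035008.
Of those, selections where all 7 are students: C(18,7) = 31824.
Conditional probability = 31824/2035008 = 221/14132.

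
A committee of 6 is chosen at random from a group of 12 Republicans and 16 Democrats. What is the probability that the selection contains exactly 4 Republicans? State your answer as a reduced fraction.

330/2093

Total number of selections: C(28,6) = 376740.
Selections with exactly 4 Republicans: choose 4 of the 12 Republicans and 2 of the 16 Democrats, C(12,4)·C(16,2) = 495·120 = 59400.
Probability = 59400/376740 = 330/2093.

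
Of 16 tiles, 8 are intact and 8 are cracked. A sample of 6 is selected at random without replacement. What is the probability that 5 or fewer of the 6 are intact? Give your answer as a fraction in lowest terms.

285/286

There are C(16,6) = 8008 ways to choose the 6.
The complement is exactly 6 intact: C(8,6)·C(8,0) = 28.
Probability = 1 − 28/8008 = 7980/8008 = 285/286.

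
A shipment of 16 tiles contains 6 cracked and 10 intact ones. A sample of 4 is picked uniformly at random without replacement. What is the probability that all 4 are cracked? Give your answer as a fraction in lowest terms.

There are C(16,4) = 1820 possible selections.
Selections with all cracked: C(6,4) = 15.
Probability = 15/1820 = 3/364.

3/364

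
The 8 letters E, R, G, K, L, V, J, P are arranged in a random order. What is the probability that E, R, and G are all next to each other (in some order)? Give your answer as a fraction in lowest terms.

There are 8! = 40320 arrangements.
Treat the three as one block: 6! placements × 3! orders within the block = 720·6 = 4320.
Probability = 4320/40320 = 3/28.

3/28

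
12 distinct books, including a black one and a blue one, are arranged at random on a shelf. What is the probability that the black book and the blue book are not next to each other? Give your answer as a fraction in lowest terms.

5/6

There are 12! = 479001600 arrangements.
Arrangements with the black book and the blue book adjacent: 2·11! = 79833600.
So not adjacent: 479001600 − 79833600 = 399168000, probability 399168000/479001600 = 5/6.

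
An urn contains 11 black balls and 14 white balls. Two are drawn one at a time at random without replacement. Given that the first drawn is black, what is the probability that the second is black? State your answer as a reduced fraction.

5/12

After removing one black, 24 remain: 10 black and 14 white.
So the probability the next is black is 10/24 = 5/12.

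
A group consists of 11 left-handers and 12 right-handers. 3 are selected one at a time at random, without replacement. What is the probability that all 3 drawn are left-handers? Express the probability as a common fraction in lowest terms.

15/161

Multiply the conditional probabilities at each draw: 11/23 · 10/22 · 9/21 = 990/10626 = 15/161.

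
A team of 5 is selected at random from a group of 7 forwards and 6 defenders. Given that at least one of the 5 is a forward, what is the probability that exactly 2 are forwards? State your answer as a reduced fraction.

Work in counts. Selections with at least one forward: C(13,5) − C(6,5) = 1287 − 6 = 1281.
Of those, selections where exactly 2 are forwards: C(7,2)·C(6,3) = 21·20 = 420.
Conditional probability = 420/1281 = 20/61.

20/61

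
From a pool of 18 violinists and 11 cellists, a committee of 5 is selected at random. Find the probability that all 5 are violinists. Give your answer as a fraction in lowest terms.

There are C(29,5) = 118755 possible selections.
Selections with all violinists: C(18,5) = 8568.
Probability = 8568/118755 = 136/1885.

136/1885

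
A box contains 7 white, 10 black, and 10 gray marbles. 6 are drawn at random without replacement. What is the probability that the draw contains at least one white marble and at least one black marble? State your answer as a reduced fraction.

122542/148005

There are C(27,6) = 296010 possible draws.
By inclusion-exclusion on the complements, draws missing all white or all black: C(20,6) + C(17,6) − C(10,6) = 38760 + 12376 − 210 = 50926.
So draws with at least one of each: 296010 − 50926 = 245084, probability 245084/296010 = 122542/148005.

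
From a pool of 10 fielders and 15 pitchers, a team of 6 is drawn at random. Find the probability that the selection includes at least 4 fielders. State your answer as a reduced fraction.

There are C(25,6) = 177100 ways to choose the 6.
Favorable selections (at least 4 fielders): C(10,4)·C(15,2) + C(10,5)·C(15,1) + C(10,6)·C(15,0) = 22050 + 3780 + 210 = 26040.
Probability = 26040/177100 = 186/1265.

186/1265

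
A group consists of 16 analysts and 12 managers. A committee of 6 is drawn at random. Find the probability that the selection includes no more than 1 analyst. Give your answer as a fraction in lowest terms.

Total selections: C(28,6) = 376740.
Favorable selections (no more than 1 analyst): C(16,0)·C(12,6) + C(16,1)·C(12,5) = 924 + 12672 = 13596.
Probability = 13596/376740 = 1133/31395.

1133/31395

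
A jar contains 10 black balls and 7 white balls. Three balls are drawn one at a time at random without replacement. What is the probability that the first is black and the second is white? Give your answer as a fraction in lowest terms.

Multiply the conditional probabilities at each draw: 10/17 · 7/16 = 70/272 = 35/136.

35/136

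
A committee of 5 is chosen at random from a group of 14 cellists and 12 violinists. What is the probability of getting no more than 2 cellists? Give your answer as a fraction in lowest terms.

There are C(26,5) = 65780 ways to choose the 5.
Favorable selections (no more than 2 cellists): C(14,0)·C(12,5) + C(14,1)·C(12,4) + C(14,2)·C(12,3) = 792 + 6930 + 20020 = 27742.
Probability = 27742/65780 = 97/230.

97/230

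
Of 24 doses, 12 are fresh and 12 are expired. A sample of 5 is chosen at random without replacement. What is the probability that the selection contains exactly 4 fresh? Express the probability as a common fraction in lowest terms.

There are C(24,5) = 42504 ways to choose 5 from 24.
Selections with exactly 4 fresh: choose 4 of the 12 fresh and 1 of the 12 expired, C(12,4)·C(12,1) = 495·12 = 5940.
Probability = 5940/42504 = 45/322.

45/322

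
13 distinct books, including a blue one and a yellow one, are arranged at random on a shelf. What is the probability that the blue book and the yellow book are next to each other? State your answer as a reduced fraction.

2/13

There are 13! = 6227020800 arrangements.
Treat the blue book and the yellow book as a block: 12! arrangements of the blocks × 2 orders within the block = 2·479001600 = 958003200.
Probability = 958003200/6227020800 = 2/13.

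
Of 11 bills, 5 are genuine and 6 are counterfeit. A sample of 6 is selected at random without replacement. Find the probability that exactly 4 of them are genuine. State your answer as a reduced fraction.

25/154

Total number of selections: C(11,6) = 462.
Selections with exactly 4 genuine: choose 4 of the 5 genuine and 2 of the 6 counterfeit, C(5,4)·C(6,2) = 5·15 = 75.
Probability = 75/462 = 25/154.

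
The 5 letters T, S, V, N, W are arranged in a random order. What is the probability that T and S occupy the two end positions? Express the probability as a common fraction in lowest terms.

There are 5! = 120 arrangements.
Place T and S at the ends in 2 ways, arrange the remaining 3 in 3! = 6 ways: 2·6 = 12.
Probability = 12/120 = 1/10.

1/10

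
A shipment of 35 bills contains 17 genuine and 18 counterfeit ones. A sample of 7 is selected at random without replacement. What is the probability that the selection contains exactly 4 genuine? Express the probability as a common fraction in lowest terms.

2856/9889

There are C(35,7) = 6724520 ways to choose 7 from 35.
Selections with exactly 4 genuine: choose 4 of the 17 genuine and 3 of the 18 counterfeit, C(17,4)·C(18,3) = 2380·816 = 1942080.
Probability = 1942080/6724520 = 2856/9889.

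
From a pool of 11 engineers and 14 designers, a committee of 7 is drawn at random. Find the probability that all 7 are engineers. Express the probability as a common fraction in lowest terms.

3/4370

There are C(25,7) = 480700 possible selections.
Selections with all engineers: C(11,7) = 330.
Probability = 330/480700 = 3/4370.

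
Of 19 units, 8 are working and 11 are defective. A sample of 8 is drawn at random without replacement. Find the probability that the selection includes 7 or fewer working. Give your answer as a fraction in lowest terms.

Total selections: C(19,8) = 75582.
The complement is exactly 8 working: C(8,8)·C(11,0) = 1.
Probability = 1 − 1/75582 = 75581/75582.

75581/75582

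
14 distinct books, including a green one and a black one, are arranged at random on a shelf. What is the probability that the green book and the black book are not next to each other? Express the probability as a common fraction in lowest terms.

There are 14! = 87178291200 arrangements.
Arrangements with the green book and the black book adjacent: 2·13! = 12454041600.
So not adjacent: 87178291200 − 12454041600 = 74724249600, probability 74724249600/87178291200 = 6/7.

6/7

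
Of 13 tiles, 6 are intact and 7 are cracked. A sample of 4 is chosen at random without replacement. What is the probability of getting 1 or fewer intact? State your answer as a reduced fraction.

Total selections: C(13,4) = 715.
Favorable selections (1 or fewer intact): C(6,0)·C(7,4) + C(6,1)·C(7,3) = 35 + 210 = 245.
Probability = 245/715 = 49/143.

49/143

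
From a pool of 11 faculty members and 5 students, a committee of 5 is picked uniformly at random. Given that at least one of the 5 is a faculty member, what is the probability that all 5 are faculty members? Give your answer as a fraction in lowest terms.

42/397

Work in counts. Selections with at least one faculty member: C(16,5) − C(5,5) = 4368 − 1 = 4367.
Of those, selections where all 5 are faculty members: C(11,5) = 462.
Conditional probability = 462/4367 = 42/397.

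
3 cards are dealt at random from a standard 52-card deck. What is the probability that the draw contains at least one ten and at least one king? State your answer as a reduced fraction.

188/5525

There are C(52,3) = 22100 possible draws.
By inclusion-exclusion on the complements, draws missing all tens or all kings: C(48,3) + C(48,3) − C(44,3) = 17296 + 17296 − 13244 = 21348.
So draws with at least one of each: 22100 − 21348 = 752, probability 752/22100 = 188/5525.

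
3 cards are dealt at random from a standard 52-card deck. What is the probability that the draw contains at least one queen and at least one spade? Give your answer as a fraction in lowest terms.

There are C(52,3) = 22100 possible draws.
By inclusion-exclusion on the complements, draws missing all queens or all spades: C(48,3) + C(39,3) − C(36,3) = 17296 + 9139 − 7140 = 19295.
So draws with at least one of each: 22100 − 19295 = 2805, probability 2805/22100 = 33/260.

33/260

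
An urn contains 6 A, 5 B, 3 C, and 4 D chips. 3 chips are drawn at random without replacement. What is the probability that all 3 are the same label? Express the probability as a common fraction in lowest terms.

35/816

There are C(18,3) = 816 ways to draw 3 chips.
All same label: C(6,3) + C(5,3) + C(3,3) + C(4,3) = 20 + 10 + 1 + 4 = 35.
Probability = 35/816.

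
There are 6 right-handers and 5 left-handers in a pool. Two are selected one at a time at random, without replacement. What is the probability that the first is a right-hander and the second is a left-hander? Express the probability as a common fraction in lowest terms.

Multiply the conditional probabilities at each draw: 6/11 · 5/10 = 30/110 = 3/11.

3/11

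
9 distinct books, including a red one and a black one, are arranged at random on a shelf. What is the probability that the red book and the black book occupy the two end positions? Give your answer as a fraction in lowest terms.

1/36

There are 9! = 362880 arrangements.
Place the red book and the black book at the ends in 2 ways, arrange the remaining 7 in 7! = 5040 ways: 2·5040 = 10080.
Probability = 10080/362880 = 1/36.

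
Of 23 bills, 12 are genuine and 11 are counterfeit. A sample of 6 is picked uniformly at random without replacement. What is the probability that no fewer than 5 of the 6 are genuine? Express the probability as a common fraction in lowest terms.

Total selections: C(23,6) = 100947.
Favorable selections (no fewer than 5 genuine): C(12,5)·C(11,1) + C(12,6)·C(11,0) = 8712 + 924 = 9636.
Probability = 9636/100947 = 292/3059.

292/3059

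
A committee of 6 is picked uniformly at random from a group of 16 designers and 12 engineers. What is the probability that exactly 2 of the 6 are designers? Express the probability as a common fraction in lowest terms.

There are C(28,6) = 376740 ways to choose 6 from 28.
Selections with exactly 2 designers: choose 2 of the 16 designers and 4 of the 12 engineers, C(16,2)·C(12,4) = 120·495 = 59400.
Probability = 59400/376740 = 330/2093.

330/2093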